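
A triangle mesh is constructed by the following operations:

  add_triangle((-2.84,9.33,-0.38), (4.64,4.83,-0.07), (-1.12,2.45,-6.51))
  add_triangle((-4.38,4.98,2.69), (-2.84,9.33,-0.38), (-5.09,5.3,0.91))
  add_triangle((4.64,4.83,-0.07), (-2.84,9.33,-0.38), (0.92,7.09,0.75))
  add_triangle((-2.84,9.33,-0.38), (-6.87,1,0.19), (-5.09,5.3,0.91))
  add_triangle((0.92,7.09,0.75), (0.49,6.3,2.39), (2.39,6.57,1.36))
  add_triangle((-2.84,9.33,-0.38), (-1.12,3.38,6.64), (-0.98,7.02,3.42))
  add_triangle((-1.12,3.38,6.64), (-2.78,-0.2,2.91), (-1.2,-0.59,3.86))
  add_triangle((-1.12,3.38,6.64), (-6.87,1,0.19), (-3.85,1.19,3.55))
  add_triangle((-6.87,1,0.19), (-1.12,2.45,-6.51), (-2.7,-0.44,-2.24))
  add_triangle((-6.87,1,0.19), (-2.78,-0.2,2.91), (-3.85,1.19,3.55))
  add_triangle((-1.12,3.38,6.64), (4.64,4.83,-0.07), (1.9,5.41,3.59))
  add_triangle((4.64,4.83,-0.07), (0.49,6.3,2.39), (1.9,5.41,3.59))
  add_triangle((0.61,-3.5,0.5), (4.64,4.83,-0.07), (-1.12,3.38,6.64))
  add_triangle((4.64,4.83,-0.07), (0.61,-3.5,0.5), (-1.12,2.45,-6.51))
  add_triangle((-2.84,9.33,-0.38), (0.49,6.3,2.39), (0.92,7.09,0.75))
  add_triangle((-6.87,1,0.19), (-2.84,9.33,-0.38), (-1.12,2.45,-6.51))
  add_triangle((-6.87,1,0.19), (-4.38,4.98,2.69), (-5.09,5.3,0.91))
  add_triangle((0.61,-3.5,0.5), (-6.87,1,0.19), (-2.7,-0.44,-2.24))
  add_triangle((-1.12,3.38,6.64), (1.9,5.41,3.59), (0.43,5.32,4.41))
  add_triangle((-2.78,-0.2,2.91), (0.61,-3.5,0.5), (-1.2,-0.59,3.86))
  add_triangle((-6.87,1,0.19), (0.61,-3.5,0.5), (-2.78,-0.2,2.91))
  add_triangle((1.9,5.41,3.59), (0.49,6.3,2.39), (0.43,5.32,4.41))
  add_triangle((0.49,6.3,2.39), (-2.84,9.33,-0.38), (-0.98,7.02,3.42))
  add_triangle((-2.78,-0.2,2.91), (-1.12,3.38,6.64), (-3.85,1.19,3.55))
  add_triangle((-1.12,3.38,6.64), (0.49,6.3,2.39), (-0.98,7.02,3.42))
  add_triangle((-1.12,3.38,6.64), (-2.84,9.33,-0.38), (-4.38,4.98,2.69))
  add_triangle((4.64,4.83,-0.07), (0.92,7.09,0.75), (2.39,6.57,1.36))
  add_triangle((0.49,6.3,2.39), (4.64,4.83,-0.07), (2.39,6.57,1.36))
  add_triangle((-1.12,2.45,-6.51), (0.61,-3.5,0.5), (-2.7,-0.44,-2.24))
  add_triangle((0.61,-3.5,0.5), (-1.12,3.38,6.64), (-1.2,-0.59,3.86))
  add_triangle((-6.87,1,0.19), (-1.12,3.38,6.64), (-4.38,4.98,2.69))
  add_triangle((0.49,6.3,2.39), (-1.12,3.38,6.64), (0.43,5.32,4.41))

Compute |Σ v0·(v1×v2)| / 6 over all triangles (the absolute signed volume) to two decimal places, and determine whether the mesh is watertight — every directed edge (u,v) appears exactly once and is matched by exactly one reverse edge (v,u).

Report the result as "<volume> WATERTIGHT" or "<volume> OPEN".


406.68 WATERTIGHT

Per-triangle v0·(v1×v2)/6:
  t1: +60.8323
  t2: +10.6252
  t3: +9.2632
  t4: +10.2471
  t5: +3.3887
  t6: +12.7176
  t7: +5.4510
  t8: +7.9196
  t9: +12.2999
  t10: +4.4264
  t11: +4.8580
  t12: +9.8395
  t13: +22.9689
  t14: +19.4473
  t15: +8.7789
  t16: +65.5795
  t17: +9.5852
  t18: +9.5337
  t19: +3.8728
  t20: +4.0099
  t21: +10.7078
  t22: +3.6887
  t23: +9.1138
  t24: +4.4860
  t25: +7.4857
  t26: +29.7757
  t27: +4.2091
  t28: +1.3173
  t29: +9.0466
  t30: +4.2439
  t31: +23.3985
  t32: +3.5642
Σ = +406.6822 → |volume| = 406.68

Directed edges: 96 total, each appears once with its reverse present → watertight.


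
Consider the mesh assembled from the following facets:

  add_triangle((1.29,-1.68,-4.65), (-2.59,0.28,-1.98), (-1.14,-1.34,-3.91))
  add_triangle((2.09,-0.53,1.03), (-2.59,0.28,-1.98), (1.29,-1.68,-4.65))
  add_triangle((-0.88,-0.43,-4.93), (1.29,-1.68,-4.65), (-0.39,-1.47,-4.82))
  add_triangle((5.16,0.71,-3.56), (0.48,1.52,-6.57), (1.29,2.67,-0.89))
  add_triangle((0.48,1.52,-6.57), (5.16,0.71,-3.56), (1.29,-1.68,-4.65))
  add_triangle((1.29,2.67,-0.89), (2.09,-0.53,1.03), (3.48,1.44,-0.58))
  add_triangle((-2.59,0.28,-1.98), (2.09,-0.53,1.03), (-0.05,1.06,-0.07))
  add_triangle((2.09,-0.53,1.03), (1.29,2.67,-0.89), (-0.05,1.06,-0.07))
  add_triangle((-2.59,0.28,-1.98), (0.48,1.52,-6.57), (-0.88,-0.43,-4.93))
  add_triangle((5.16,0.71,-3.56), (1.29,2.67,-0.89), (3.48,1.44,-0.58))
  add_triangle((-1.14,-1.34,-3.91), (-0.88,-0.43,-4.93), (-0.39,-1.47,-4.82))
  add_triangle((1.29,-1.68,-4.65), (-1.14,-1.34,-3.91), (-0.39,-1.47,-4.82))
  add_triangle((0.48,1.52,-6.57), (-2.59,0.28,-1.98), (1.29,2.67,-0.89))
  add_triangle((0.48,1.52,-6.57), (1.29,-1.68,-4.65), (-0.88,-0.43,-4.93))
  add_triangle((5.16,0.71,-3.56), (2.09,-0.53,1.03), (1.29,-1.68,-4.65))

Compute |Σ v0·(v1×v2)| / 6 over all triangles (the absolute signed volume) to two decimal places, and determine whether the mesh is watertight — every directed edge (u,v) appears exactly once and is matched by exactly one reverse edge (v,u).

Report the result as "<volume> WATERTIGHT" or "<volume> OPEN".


Per-triangle v0·(v1×v2)/6:
  t1: -1.5394
  t2: +0.3622
  t3: +1.3358
  t4: +13.3733
  t5: +14.6677
  t6: +1.1617
  t7: -0.2626
  t8: +0.5093
  t9: +4.4612
  t10: +3.9033
  t11: +0.7673
  t12: +0.3707
  t13: +7.1397
  t14: +5.3766
  t15: +6.5925
Σ = +58.2193 → |volume| = 58.22

Directed edges: 45 total; 9 unmatched, e.g. (-2.59,0.28,-1.98)→(-1.14,-1.34,-3.91) → open.

58.22 OPEN


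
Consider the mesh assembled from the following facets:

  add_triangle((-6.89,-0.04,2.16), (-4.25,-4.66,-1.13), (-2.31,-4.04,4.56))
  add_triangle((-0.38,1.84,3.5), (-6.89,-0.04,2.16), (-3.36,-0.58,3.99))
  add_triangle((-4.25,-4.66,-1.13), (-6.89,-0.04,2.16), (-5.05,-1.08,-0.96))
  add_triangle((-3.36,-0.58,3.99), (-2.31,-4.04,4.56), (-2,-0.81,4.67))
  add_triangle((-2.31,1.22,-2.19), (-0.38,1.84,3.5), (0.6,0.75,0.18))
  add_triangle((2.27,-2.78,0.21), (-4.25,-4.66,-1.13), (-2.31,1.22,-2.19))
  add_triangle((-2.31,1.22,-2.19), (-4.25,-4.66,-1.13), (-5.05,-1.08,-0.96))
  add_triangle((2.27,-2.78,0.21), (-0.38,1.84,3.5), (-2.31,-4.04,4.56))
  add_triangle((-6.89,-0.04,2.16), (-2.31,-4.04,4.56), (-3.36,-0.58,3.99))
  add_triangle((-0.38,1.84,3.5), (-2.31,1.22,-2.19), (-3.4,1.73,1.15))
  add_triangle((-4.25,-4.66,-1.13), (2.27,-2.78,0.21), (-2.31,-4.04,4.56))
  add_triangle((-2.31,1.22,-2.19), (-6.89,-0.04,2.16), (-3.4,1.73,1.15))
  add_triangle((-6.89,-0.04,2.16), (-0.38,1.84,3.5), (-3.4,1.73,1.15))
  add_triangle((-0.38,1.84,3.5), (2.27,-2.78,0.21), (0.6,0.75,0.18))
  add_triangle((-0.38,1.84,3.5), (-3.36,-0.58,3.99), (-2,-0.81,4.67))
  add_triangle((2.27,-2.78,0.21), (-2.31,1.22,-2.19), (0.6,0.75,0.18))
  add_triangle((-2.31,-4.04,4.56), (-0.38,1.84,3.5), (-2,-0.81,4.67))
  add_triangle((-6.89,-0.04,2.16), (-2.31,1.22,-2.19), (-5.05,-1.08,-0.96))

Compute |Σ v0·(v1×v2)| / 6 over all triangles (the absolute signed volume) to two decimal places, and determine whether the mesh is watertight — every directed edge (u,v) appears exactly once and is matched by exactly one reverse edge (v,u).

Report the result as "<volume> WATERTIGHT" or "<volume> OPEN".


143.14 WATERTIGHT

Per-triangle v0·(v1×v2)/6:
  t1: +31.8033
  t2: +8.3884
  t3: +10.5661
  t4: +4.2069
  t5: +1.8310
  t6: +6.9274
  t7: +5.9924
  t8: +11.6697
  t9: +11.1098
  t10: +2.8578
  t11: +19.7312
  t12: +5.9745
  t13: +6.6152
  t14: +1.9211
  t15: +3.2426
  t16: +1.0344
  t17: +2.1495
  t18: +7.1181
Σ = +143.1395 → |volume| = 143.14

Directed edges: 54 total, each appears once with its reverse present → watertight.


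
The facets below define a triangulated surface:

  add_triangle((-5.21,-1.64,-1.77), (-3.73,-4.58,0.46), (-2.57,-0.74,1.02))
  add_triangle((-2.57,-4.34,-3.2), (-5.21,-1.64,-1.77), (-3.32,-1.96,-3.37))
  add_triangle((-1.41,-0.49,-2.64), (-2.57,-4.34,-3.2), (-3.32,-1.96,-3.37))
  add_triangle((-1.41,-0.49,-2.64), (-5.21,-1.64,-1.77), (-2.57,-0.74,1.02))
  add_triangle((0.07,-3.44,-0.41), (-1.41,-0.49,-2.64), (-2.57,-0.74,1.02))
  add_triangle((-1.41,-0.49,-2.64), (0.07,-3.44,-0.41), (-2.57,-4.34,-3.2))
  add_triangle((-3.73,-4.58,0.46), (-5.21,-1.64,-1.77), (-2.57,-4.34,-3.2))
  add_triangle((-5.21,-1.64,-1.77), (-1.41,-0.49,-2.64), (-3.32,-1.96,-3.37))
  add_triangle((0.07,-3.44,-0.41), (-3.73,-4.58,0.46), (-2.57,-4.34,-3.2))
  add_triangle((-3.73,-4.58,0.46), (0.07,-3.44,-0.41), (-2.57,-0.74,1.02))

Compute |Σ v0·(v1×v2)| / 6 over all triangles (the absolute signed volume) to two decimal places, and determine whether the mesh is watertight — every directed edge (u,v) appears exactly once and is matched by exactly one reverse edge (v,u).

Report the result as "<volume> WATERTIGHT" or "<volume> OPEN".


Per-triangle v0·(v1×v2)/6:
  t1: +5.7022
  t2: +5.0258
  t3: +2.0000
  t4: +0.0536
  t5: -4.7284
  t6: +1.7506
  t7: +12.1774
  t8: +1.6270
  t9: +7.4135
  t10: +0.9383
Σ = +31.9600 → |volume| = 31.96

Directed edges: 30 total, each appears once with its reverse present → watertight.

31.96 WATERTIGHT


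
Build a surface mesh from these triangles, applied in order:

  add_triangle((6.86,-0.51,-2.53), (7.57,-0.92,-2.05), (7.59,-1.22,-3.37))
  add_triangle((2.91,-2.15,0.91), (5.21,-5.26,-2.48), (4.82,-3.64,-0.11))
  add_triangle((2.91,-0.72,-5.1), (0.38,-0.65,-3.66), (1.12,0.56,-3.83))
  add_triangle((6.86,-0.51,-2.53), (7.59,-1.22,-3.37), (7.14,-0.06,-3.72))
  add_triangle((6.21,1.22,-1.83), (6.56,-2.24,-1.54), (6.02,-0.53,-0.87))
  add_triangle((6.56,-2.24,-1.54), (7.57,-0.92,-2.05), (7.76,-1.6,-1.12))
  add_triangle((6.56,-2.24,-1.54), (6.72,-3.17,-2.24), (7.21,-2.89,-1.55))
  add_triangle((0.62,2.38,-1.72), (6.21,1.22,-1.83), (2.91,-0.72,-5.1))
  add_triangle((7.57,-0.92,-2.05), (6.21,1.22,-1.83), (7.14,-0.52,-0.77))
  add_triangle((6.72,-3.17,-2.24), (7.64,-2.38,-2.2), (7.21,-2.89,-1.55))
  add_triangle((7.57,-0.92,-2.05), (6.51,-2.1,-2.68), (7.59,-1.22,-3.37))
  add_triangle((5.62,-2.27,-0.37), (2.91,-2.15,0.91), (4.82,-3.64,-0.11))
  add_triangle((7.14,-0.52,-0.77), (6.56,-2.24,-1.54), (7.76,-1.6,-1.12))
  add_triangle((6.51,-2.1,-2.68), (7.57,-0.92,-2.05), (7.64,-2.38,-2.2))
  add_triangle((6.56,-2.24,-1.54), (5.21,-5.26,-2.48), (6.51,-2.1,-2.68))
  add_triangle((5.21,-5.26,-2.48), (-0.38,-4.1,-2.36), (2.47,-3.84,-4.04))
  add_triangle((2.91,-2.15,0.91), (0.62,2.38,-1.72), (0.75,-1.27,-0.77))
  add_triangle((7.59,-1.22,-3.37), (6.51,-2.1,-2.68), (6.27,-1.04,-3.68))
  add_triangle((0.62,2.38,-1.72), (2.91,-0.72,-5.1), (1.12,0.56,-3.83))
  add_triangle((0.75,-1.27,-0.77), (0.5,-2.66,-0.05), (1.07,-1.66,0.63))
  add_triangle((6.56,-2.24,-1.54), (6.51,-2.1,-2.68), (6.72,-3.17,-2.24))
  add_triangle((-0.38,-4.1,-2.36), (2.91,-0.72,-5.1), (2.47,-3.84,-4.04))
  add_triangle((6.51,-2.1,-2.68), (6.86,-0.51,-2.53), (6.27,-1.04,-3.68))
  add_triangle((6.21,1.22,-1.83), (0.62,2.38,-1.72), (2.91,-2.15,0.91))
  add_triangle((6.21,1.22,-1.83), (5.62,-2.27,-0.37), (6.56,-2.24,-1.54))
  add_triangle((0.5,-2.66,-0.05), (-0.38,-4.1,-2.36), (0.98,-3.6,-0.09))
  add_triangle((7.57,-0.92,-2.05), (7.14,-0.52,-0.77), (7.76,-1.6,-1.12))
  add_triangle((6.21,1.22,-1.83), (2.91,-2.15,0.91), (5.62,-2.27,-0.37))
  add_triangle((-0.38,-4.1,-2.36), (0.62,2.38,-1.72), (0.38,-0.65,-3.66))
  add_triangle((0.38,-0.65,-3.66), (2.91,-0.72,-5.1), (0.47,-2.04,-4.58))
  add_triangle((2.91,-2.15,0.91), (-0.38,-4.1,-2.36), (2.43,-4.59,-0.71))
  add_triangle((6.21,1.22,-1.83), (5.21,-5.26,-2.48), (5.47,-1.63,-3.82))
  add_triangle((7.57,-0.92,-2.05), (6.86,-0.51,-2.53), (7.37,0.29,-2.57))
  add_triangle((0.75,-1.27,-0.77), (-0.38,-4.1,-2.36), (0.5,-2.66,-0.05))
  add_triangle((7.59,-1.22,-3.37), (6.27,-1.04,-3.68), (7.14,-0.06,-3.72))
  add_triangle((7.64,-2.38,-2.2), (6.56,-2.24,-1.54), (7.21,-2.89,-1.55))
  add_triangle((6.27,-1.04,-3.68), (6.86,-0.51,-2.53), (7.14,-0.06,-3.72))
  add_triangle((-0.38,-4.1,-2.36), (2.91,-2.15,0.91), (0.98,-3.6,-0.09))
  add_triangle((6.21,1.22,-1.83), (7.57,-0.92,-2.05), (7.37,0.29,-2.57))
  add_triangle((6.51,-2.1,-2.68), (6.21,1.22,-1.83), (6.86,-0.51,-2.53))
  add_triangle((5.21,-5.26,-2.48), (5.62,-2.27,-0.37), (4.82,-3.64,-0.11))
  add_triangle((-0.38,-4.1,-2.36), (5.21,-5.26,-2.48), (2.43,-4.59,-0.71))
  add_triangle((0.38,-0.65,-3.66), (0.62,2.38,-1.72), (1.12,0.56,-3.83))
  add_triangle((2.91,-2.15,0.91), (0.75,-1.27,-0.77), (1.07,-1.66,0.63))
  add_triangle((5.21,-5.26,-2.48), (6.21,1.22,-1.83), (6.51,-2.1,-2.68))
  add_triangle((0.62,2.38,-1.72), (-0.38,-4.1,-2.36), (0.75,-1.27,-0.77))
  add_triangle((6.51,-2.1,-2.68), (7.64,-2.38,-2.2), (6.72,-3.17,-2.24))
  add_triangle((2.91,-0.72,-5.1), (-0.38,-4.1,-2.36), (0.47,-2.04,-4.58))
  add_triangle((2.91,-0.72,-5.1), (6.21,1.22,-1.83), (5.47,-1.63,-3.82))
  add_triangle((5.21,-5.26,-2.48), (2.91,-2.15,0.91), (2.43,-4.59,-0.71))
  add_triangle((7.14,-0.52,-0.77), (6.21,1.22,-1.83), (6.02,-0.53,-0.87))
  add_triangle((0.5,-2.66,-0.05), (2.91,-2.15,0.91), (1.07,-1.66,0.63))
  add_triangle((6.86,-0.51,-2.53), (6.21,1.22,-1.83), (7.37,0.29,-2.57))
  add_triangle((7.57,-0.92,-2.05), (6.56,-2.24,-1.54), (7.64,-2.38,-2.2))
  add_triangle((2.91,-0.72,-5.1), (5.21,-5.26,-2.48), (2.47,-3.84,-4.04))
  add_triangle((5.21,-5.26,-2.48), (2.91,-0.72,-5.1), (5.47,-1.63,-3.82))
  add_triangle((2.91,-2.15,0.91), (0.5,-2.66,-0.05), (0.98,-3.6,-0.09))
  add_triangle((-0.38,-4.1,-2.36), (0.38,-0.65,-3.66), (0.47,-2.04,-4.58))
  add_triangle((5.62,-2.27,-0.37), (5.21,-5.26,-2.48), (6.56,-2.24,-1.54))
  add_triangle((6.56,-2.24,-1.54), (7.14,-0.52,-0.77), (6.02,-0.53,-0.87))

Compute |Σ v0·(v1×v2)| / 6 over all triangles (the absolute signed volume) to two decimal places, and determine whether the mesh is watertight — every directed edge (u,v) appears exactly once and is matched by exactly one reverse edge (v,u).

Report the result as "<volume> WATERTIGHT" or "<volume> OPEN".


Per-triangle v0·(v1×v2)/6:
  t1: +0.7893
  t2: +0.9494
  t3: +1.7190
  t4: +1.1220
  t5: -2.6048
  t6: +1.5905
  t7: -0.4465
  t8: +11.9708
  t9: +2.9640
  t10: +0.9713
  t11: +1.8265
  t12: +1.5577
  t13: -0.4315
  t14: +1.4630
  t15: +4.5523
  t16: +8.1811
  t17: -2.0472
  t18: +1.2029
  t19: +2.0370
  t20: -0.4006
  t21: -1.1913
  t22: +5.3263
  t23: -2.3437
  t24: -0.1993
  t25: +3.3244
  t26: +0.3184
  t27: +1.3949
  t28: +2.5496
  t29: +0.0327
  t30: +1.7805
  t31: +0.0854
  t32: +11.7157
  t33: +0.7712
  t34: -0.8981
  t35: +1.2553
  t36: +0.1546
  t37: -1.4492
  t38: +2.2837
  t39: +1.2086
  t40: -0.3138
  t41: +4.0019
  t42: +6.4534
  t43: +0.8494
  t44: -0.5262
  t45: -1.6492
  t46: -1.8215
  t47: +1.0761
  t48: +4.8174
  t49: +8.9239
  t50: +4.5640
  t51: -0.5658
  t52: +0.4152
  t53: -0.1562
  t54: +0.6716
  t55: +9.8590
  t56: +10.2137
  t57: +0.1526
  t58: +0.4553
  t59: +4.0953
  t60: -0.3723
Σ = +114.2295 → |volume| = 114.23

Directed edges: 180 total, each appears once with its reverse present → watertight.

114.23 WATERTIGHT


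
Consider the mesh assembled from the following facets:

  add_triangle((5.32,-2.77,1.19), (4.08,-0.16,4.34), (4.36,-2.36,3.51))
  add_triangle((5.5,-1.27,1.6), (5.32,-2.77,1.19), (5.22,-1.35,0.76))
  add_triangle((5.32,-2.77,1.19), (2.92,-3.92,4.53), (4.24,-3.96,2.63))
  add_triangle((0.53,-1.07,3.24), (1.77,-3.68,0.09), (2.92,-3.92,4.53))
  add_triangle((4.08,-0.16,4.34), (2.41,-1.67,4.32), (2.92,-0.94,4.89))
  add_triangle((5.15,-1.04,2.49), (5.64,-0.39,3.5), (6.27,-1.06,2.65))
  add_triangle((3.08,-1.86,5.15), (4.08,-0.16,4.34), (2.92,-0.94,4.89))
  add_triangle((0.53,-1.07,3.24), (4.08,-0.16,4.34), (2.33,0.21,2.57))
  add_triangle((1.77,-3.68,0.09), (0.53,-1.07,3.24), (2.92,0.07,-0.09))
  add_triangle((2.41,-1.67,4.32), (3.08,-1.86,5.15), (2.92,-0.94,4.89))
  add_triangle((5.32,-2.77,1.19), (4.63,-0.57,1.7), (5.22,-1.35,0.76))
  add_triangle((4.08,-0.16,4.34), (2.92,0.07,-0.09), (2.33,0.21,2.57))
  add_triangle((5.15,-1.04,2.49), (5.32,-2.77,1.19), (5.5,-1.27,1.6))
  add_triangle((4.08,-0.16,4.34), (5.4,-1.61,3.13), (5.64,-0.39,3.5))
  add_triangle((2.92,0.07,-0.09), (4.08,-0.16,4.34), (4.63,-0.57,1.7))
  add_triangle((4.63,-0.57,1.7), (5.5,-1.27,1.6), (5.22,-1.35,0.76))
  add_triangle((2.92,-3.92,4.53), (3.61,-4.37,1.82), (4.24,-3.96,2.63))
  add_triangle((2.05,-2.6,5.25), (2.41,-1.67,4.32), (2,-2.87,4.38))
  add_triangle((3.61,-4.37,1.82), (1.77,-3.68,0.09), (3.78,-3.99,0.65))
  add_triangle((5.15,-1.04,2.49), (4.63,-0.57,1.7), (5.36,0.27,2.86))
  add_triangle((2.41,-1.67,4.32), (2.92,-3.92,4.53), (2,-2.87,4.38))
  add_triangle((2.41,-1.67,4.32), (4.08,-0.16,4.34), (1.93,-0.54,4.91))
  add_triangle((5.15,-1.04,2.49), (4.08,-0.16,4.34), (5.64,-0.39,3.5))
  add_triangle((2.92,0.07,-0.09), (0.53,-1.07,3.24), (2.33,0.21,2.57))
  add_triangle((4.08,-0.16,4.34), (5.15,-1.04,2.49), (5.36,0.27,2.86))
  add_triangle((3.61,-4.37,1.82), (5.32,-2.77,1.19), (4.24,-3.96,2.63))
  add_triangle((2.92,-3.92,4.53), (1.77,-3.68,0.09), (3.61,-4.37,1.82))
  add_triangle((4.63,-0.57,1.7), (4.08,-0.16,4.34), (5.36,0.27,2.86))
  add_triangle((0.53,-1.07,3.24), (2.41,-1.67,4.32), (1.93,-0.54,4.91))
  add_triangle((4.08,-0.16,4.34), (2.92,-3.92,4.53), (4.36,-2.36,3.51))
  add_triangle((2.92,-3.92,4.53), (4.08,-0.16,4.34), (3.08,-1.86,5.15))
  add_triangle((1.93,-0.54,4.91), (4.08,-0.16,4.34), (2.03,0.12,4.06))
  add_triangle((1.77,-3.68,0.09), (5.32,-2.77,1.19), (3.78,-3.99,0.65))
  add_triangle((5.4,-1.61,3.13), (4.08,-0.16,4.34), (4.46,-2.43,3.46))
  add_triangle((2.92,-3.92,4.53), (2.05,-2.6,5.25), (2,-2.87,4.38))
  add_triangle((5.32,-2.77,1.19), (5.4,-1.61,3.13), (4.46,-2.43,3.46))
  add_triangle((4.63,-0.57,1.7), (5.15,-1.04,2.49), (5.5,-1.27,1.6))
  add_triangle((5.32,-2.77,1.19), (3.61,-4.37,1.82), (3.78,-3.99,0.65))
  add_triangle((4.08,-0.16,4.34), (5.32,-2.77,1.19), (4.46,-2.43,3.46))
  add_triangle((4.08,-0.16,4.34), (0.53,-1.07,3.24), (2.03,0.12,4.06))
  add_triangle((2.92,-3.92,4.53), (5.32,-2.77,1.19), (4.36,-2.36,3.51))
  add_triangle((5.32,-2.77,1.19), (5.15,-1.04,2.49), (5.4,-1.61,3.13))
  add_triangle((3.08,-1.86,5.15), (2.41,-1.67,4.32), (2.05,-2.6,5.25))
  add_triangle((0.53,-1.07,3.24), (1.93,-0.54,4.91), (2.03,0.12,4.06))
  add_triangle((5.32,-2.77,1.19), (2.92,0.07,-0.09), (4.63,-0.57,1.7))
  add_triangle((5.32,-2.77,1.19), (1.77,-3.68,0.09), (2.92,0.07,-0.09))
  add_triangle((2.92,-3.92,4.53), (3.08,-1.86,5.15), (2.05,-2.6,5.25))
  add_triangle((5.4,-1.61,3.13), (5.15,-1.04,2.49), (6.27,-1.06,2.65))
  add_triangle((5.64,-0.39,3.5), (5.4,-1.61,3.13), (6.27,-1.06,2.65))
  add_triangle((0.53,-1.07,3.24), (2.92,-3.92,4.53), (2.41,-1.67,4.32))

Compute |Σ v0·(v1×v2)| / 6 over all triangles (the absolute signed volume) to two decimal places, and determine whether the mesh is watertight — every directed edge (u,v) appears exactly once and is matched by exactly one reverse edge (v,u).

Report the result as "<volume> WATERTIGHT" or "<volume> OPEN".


Per-triangle v0·(v1×v2)/6:
  t1: +4.6879
  t2: +1.0245
  t3: +2.4457
  t4: +1.9975
  t5: -0.9252
  t6: -0.3821
  t7: +1.0580
  t8: +0.6137
  t9: -5.8230
  t10: +0.1235
  t11: -1.4711
  t12: +0.6665
  t13: +1.3526
  t14: +2.0763
  t15: +1.2488
  t16: +0.3002
  t17: +2.2716
  t18: -0.5625
  t19: +1.4443
  t20: +0.7093
  t21: -1.0254
  t22: +2.5062
  t23: -1.0813
  t24: -1.6363
  t25: +2.5951
  t26: +2.1400
  t27: +3.0145
  t28: -1.8036
  t29: +1.1428
  t30: +5.0381
  t31: +3.1647
  t32: +0.9879
  t33: +0.0702
  t34: +2.7876
  t35: +0.2809
  t36: +2.8073
  t37: +0.4055
  t38: +2.2469
  t39: -4.6163
  t40: -1.7193
  t41: +5.0842
  t42: +1.3719
  t43: +0.0022
  t44: +0.0912
  t45: +2.1497
  t46: +2.2490
  t47: +2.2638
  t48: -0.0783
  t49: +1.3123
  t50: +1.9433
Σ = +46.5515 → |volume| = 46.55

Directed edges: 150 total, each appears once with its reverse present → watertight.

46.55 WATERTIGHT


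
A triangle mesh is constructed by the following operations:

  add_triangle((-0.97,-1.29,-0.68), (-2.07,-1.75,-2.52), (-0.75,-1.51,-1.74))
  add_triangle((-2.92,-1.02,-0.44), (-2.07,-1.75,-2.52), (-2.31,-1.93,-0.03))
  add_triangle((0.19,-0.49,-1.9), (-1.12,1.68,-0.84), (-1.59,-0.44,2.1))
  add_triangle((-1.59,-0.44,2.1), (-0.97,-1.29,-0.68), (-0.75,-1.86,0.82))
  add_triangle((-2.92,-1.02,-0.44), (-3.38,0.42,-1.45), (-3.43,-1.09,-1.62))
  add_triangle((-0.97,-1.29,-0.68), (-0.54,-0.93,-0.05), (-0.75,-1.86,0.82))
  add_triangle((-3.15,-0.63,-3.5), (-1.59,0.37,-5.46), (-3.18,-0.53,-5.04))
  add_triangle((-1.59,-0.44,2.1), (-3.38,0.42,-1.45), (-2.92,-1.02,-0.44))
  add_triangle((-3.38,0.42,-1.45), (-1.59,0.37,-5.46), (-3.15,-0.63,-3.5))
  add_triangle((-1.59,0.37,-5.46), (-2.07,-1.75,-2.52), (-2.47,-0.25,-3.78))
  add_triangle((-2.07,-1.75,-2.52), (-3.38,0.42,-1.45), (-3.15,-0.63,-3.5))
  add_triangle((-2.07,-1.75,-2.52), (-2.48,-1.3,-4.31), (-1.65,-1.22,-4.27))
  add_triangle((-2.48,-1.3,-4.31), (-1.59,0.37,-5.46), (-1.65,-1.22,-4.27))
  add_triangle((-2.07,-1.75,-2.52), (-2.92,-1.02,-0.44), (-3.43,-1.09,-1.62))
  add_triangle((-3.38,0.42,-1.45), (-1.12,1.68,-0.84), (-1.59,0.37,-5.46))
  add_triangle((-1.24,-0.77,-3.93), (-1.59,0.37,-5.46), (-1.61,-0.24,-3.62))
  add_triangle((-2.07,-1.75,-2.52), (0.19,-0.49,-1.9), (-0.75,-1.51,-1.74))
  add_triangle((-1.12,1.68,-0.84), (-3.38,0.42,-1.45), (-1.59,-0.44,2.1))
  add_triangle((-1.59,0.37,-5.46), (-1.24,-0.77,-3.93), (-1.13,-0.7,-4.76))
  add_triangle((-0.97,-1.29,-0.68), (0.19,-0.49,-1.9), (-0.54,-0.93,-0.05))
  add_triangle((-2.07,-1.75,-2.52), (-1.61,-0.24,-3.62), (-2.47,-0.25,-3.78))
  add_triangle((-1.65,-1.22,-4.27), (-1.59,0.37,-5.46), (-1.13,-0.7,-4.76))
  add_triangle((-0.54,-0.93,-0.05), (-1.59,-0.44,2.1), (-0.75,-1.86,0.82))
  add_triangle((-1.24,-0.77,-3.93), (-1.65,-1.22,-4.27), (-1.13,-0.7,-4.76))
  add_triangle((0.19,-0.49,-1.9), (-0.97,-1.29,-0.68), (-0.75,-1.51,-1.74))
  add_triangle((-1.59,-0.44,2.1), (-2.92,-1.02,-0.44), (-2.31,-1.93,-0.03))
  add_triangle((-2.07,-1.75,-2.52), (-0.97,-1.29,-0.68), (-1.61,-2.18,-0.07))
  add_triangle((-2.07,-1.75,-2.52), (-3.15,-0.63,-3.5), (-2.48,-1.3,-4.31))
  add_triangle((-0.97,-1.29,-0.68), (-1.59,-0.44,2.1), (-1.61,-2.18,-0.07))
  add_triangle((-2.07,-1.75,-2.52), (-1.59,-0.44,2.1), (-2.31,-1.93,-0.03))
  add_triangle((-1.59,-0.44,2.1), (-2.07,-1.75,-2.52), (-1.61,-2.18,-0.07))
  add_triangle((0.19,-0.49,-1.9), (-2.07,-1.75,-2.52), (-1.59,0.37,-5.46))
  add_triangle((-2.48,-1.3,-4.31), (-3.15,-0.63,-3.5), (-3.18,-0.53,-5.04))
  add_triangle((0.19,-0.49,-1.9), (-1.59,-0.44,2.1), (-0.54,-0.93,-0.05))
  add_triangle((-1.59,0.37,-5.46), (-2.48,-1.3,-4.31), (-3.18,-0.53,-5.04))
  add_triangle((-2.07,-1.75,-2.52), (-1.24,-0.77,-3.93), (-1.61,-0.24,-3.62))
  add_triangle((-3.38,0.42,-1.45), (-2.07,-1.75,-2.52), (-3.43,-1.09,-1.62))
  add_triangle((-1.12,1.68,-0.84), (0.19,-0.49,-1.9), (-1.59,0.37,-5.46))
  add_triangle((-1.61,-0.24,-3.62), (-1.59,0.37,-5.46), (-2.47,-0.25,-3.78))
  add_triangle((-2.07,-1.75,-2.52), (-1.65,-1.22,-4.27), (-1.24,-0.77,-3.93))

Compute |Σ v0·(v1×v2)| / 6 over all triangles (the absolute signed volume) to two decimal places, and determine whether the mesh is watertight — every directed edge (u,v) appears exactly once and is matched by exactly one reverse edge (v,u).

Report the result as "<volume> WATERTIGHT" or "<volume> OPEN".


Per-triangle v0·(v1×v2)/6:
  t1: +0.2854
  t2: +1.3658
  t3: -1.2031
  t4: +0.8126
  t5: +0.8098
  t6: +0.0003
  t7: +0.3387
  t8: +1.8754
  t9: +2.9579
  t10: +1.7778
  t11: +1.4905
  t12: +0.5436
  t13: +1.0934
  t14: +0.6675
  t15: +4.1123
  t16: -0.4820
  t17: +0.4585
  t18: +2.2857
  t19: -0.3305
  t20: +0.1091
  t21: -0.7537
  t22: +0.7301
  t23: -0.2989
  t24: -0.0473
  t25: -0.0227
  t26: +1.2966
  t27: +0.1649
  t28: +0.9974
  t29: -0.3068
  t30: -0.8360
  t31: +1.7297
  t32: +2.0516
  t33: +0.7225
  t34: -0.2314
  t35: +1.5093
  t36: -0.7768
  t37: +1.2260
  t38: +0.6049
  t39: -0.3487
  t40: -0.0710
Σ = +26.3086 → |volume| = 26.31

Directed edges: 120 total, each appears once with its reverse present → watertight.

26.31 WATERTIGHT


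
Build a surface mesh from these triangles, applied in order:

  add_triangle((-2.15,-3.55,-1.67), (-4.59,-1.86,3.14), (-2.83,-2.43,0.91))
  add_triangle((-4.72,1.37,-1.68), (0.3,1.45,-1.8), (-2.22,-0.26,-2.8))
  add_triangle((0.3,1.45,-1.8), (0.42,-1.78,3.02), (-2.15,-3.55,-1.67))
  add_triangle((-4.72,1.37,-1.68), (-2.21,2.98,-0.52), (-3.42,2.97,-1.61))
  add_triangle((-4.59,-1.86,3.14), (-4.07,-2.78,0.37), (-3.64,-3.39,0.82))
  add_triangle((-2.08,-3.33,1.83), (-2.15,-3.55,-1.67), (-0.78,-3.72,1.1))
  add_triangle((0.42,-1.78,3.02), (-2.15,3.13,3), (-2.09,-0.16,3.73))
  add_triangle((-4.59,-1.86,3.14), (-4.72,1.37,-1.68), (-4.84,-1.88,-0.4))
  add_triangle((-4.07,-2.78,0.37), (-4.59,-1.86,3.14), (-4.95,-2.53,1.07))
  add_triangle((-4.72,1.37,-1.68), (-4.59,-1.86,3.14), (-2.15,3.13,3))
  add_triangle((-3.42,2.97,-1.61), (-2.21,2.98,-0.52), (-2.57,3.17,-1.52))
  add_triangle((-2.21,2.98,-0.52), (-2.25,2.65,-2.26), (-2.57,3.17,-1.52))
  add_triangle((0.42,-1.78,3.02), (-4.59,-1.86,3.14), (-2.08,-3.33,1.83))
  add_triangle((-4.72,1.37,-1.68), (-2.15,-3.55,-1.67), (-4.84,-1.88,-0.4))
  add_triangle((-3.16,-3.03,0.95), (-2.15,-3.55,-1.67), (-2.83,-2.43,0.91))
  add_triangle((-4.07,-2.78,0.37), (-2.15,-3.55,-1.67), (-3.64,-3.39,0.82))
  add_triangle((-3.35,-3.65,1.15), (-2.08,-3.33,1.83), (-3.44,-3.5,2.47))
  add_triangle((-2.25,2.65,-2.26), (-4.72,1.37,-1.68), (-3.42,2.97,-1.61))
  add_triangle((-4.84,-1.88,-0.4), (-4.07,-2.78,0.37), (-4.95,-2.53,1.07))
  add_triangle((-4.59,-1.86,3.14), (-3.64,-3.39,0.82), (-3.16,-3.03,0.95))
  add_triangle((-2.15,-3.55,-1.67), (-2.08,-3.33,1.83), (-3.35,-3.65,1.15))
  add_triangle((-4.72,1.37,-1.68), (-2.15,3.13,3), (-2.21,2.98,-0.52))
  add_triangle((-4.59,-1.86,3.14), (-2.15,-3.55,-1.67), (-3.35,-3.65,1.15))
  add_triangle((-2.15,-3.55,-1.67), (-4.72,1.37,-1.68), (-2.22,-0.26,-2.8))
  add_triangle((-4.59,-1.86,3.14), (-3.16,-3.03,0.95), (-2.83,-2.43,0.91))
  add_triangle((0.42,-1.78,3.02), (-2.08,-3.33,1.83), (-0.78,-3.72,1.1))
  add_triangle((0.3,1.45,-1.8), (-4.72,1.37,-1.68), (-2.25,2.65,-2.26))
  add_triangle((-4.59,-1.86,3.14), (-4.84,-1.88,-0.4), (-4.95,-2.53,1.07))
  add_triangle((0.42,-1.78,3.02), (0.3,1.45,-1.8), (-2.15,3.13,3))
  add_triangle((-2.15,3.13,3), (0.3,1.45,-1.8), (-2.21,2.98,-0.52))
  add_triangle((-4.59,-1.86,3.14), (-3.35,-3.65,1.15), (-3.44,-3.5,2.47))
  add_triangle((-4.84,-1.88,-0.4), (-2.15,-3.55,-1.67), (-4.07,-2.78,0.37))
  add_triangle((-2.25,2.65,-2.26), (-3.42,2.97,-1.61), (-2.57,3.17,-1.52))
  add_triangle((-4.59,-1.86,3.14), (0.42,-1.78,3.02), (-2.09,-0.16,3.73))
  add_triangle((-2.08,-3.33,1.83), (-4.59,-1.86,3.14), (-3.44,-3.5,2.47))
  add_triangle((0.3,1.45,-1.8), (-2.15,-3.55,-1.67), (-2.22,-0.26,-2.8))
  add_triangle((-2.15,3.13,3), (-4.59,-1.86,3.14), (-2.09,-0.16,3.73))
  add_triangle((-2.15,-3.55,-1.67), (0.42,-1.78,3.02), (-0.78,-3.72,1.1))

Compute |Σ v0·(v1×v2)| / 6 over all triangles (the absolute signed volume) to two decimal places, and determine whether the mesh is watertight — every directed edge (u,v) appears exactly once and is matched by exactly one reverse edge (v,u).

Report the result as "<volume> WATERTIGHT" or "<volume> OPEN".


Per-triangle v0·(v1×v2)/6:
  t1: -0.9807
  t2: +3.7868
  t3: +0.8804
  t4: +1.1372
  t5: +2.0921
  t6: +3.0667
  t7: +3.7976
  t8: +9.0140
  t9: +1.0356
  t10: +18.8662
  t11: +0.4658
  t12: +0.0589
  t13: +5.6853
  t14: +6.6812
  t15: -0.2995
  t16: +1.8341
  t17: +0.9202
  t18: +1.6528
  t19: +1.0847
  t20: +0.4600
  t21: +2.1825
  t22: +6.4012
  t23: +3.1685
  t24: +5.9558
  t25: -0.1836
  t26: +2.5520
  t27: +1.2310
  t28: +1.6320
  t29: +1.8596
  t30: +2.5539
  t31: +2.0441
  t32: +2.9904
  t33: +0.5191
  t34: +5.1697
  t35: +0.4338
  t36: +2.1130
  t37: +6.2373
  t38: -0.8357
Σ = +107.2640 → |volume| = 107.26

Directed edges: 114 total; 6 unmatched, e.g. (-2.21,2.98,-0.52)→(-2.25,2.65,-2.26) → open.

107.26 OPEN


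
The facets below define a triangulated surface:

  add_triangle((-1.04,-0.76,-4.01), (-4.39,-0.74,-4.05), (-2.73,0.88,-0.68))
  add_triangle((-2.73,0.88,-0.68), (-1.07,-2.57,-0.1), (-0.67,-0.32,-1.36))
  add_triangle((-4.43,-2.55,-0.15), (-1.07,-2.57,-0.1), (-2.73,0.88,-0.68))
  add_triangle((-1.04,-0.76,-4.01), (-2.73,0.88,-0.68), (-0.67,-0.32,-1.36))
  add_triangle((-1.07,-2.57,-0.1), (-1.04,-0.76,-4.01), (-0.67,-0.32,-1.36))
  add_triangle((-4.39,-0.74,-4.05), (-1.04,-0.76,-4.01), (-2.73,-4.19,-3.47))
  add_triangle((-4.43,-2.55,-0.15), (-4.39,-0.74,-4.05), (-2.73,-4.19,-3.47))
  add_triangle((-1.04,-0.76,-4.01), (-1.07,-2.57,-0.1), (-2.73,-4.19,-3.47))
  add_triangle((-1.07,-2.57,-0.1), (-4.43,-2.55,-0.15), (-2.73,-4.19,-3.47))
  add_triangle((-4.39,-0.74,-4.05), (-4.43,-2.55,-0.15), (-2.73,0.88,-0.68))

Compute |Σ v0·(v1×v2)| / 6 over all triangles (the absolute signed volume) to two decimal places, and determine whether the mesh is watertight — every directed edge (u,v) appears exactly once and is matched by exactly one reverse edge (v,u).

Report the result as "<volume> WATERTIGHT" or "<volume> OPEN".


Per-triangle v0·(v1×v2)/6:
  t1: +2.2047
  t2: -1.6230
  t3: -0.9631
  t4: -0.3202
  t5: -0.4975
  t6: +7.9179
  t7: +11.9990
  t8: +0.6553
  t9: +4.7497
  t10: +6.2862
Σ = +30.4091 → |volume| = 30.41

Directed edges: 30 total, each appears once with its reverse present → watertight.

30.41 WATERTIGHT


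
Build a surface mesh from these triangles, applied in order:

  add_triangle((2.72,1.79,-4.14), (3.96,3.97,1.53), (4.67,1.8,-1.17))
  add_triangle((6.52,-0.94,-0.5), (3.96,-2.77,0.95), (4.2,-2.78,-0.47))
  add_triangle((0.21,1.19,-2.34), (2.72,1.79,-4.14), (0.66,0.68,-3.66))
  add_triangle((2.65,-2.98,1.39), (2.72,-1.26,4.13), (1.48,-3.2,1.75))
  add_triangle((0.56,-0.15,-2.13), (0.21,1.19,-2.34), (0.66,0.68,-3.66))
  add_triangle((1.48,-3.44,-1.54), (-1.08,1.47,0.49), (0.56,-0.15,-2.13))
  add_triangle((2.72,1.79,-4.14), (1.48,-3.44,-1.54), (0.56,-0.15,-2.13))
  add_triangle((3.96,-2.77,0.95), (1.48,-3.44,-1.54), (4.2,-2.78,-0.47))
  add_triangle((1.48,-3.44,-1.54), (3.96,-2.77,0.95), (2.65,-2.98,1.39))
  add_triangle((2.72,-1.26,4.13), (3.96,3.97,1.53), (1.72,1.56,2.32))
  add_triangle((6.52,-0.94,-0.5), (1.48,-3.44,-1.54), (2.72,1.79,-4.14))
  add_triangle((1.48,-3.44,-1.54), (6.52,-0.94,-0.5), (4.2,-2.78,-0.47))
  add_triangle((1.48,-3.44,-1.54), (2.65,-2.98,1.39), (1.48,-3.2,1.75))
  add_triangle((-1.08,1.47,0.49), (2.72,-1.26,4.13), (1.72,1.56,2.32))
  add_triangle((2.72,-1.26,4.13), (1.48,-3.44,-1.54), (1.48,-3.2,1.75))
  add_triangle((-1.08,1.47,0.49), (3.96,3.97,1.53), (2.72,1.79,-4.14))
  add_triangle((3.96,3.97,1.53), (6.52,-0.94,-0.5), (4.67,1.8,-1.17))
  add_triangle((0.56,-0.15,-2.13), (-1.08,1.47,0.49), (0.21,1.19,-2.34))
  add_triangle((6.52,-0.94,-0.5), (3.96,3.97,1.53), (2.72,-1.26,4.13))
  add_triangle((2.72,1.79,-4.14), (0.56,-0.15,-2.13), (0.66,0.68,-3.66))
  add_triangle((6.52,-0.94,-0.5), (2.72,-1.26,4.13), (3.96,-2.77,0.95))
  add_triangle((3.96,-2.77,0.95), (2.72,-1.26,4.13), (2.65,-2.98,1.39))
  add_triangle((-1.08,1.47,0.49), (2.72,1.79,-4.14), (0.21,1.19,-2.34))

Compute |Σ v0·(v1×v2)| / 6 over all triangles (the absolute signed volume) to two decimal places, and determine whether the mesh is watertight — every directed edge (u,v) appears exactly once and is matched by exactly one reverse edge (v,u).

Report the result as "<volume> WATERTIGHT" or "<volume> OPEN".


103.33 OPEN

Per-triangle v0·(v1×v2)/6:
  t1: +8.0339
  t2: +3.3158
  t3: +1.0412
  t4: +2.6071
  t5: -0.0105
  t6: +0.5771
  t7: +2.7241
  t8: +2.5426
  t9: +2.6059
  t10: +4.0221
  t11: +17.1672
  t12: +2.8521
  t13: +2.3347
  t14: +2.4037
  t15: -3.6961
  t16: +8.1846
  t17: +8.9344
  t18: +0.2510
  t19: +23.1379
  t20: +0.7665
  t21: +9.1855
  t22: +2.9050
  t23: +1.4472
Σ = +103.3329 → |volume| = 103.33

Directed edges: 69 total; 9 unmatched, e.g. (4.67,1.8,-1.17)→(2.72,1.79,-4.14) → open.


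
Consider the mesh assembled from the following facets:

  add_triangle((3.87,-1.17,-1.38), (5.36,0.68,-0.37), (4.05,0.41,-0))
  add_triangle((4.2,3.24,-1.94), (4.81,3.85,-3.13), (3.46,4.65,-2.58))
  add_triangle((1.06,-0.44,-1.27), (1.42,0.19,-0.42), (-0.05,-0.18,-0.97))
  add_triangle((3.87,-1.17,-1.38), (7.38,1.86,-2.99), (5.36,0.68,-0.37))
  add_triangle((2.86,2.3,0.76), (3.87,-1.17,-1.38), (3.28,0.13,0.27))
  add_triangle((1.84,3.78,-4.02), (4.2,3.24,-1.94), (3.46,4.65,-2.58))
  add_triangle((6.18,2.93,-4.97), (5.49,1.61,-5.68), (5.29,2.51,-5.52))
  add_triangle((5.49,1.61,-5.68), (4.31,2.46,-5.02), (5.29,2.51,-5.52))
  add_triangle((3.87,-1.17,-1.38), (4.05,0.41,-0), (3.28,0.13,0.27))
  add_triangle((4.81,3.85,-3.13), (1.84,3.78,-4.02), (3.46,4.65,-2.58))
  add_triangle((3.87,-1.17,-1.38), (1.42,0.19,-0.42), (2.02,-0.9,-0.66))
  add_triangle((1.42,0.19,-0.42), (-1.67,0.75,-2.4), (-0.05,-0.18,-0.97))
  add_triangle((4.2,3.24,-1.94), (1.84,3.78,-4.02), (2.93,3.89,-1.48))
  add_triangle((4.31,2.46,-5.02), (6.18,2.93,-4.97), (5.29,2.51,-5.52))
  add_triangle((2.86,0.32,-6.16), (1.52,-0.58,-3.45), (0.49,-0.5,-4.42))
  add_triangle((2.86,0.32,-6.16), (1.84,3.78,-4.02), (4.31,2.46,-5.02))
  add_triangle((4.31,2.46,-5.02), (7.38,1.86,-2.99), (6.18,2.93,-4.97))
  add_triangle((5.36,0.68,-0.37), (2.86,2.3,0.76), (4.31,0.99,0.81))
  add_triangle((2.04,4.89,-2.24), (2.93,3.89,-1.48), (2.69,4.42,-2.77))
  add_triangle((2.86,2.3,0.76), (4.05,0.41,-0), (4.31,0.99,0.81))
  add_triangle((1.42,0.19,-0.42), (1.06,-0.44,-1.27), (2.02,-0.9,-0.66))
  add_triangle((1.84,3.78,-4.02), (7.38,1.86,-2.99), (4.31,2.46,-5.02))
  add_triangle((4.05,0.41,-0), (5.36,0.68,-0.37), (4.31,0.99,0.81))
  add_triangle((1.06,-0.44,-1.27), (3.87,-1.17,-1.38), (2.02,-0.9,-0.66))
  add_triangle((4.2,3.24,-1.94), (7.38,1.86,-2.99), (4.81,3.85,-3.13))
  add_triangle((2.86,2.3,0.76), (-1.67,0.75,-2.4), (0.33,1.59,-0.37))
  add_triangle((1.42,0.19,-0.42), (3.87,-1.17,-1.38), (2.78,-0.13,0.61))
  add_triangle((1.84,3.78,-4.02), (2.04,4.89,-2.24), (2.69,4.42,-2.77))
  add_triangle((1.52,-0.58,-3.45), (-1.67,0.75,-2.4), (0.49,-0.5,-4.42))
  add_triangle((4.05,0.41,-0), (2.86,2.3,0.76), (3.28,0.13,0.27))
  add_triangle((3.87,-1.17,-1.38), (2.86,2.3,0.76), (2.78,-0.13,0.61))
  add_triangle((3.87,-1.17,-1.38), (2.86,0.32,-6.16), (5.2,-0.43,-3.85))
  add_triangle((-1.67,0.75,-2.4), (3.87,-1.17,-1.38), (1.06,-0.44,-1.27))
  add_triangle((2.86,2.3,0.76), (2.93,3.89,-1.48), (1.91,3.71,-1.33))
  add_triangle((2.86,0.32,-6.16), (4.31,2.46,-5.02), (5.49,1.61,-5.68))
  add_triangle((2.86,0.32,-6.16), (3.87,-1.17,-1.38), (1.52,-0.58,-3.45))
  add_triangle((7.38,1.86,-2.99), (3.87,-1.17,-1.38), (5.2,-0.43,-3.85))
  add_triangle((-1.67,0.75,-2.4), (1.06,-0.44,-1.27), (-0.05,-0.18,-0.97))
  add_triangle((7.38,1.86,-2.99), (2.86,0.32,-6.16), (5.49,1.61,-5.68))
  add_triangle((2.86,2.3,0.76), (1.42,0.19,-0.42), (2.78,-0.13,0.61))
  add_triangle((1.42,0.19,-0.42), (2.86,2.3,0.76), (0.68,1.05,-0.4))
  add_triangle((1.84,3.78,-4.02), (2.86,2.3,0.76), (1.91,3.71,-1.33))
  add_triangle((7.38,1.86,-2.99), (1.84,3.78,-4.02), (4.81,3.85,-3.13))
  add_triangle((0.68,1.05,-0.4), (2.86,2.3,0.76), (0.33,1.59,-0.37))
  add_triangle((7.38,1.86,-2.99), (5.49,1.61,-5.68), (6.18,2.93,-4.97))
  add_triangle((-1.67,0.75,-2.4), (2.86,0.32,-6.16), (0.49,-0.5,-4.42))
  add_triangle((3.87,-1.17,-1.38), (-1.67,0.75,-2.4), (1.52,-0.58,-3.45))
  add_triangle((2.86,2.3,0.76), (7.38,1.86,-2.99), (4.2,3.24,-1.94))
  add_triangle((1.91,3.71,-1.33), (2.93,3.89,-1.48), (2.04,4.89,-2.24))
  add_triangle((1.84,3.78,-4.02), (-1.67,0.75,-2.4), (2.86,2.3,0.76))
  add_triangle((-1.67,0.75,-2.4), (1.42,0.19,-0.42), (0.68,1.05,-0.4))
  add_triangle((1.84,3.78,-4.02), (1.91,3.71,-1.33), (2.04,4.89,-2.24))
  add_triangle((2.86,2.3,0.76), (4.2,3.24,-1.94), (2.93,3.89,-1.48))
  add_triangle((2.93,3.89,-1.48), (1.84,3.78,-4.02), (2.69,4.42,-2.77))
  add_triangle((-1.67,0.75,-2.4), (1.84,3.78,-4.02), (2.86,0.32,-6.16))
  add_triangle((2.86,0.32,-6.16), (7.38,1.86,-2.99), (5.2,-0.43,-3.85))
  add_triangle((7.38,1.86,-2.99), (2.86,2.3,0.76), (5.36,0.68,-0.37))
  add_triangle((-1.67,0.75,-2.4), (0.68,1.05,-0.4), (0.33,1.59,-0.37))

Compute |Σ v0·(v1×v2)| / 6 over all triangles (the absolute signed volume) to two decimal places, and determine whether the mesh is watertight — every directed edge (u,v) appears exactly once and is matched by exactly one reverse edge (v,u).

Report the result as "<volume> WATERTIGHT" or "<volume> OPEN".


Per-triangle v0·(v1×v2)/6:
  t1: +0.5180
  t2: +1.1635
  t3: -0.0964
  t4: +4.5990
  t5: -1.6509
  t6: -2.7733
  t7: +1.2970
  t8: +0.4406
  t9: +0.4728
  t10: +3.6478
  t11: +0.0402
  t12: -0.3456
  t13: +3.4072
  t14: +0.5400
  t15: +1.1564
  t16: +7.3165
  t17: -1.3594
  t18: +1.5375
  t19: +1.0022
  t20: -0.8152
  t21: -0.2563
  t22: +7.8209
  t23: +0.2134
  t24: +0.1711
  t25: +2.3961
  t26: +0.7785
  t27: -0.6001
  t28: +1.4182
  t29: -0.5854
  t30: +0.4701
  t31: +2.4530
  t32: +2.2616
  t33: +0.3720
  t34: +0.9971
  t35: +3.7693
  t36: +2.6214
  t37: +5.0024
  t38: +0.1664
  t39: +3.0960
  t40: -0.8407
  t41: -0.4547
  t42: -2.6577
  t43: +5.8056
  t44: -0.2569
  t45: +5.1470
  t46: +3.0885
  t47: -0.6925
  t48: +5.6113
  t49: +0.3045
  t50: +2.3535
  t51: -0.6110
  t52: -0.7549
  t53: +2.3824
  t54: +0.3593
  t55: +10.1913
  t56: +9.8478
  t57: +5.0828
  t58: -0.3478
Σ = +96.2216 → |volume| = 96.22

Directed edges: 174 total, each appears once with its reverse present → watertight.

96.22 WATERTIGHT


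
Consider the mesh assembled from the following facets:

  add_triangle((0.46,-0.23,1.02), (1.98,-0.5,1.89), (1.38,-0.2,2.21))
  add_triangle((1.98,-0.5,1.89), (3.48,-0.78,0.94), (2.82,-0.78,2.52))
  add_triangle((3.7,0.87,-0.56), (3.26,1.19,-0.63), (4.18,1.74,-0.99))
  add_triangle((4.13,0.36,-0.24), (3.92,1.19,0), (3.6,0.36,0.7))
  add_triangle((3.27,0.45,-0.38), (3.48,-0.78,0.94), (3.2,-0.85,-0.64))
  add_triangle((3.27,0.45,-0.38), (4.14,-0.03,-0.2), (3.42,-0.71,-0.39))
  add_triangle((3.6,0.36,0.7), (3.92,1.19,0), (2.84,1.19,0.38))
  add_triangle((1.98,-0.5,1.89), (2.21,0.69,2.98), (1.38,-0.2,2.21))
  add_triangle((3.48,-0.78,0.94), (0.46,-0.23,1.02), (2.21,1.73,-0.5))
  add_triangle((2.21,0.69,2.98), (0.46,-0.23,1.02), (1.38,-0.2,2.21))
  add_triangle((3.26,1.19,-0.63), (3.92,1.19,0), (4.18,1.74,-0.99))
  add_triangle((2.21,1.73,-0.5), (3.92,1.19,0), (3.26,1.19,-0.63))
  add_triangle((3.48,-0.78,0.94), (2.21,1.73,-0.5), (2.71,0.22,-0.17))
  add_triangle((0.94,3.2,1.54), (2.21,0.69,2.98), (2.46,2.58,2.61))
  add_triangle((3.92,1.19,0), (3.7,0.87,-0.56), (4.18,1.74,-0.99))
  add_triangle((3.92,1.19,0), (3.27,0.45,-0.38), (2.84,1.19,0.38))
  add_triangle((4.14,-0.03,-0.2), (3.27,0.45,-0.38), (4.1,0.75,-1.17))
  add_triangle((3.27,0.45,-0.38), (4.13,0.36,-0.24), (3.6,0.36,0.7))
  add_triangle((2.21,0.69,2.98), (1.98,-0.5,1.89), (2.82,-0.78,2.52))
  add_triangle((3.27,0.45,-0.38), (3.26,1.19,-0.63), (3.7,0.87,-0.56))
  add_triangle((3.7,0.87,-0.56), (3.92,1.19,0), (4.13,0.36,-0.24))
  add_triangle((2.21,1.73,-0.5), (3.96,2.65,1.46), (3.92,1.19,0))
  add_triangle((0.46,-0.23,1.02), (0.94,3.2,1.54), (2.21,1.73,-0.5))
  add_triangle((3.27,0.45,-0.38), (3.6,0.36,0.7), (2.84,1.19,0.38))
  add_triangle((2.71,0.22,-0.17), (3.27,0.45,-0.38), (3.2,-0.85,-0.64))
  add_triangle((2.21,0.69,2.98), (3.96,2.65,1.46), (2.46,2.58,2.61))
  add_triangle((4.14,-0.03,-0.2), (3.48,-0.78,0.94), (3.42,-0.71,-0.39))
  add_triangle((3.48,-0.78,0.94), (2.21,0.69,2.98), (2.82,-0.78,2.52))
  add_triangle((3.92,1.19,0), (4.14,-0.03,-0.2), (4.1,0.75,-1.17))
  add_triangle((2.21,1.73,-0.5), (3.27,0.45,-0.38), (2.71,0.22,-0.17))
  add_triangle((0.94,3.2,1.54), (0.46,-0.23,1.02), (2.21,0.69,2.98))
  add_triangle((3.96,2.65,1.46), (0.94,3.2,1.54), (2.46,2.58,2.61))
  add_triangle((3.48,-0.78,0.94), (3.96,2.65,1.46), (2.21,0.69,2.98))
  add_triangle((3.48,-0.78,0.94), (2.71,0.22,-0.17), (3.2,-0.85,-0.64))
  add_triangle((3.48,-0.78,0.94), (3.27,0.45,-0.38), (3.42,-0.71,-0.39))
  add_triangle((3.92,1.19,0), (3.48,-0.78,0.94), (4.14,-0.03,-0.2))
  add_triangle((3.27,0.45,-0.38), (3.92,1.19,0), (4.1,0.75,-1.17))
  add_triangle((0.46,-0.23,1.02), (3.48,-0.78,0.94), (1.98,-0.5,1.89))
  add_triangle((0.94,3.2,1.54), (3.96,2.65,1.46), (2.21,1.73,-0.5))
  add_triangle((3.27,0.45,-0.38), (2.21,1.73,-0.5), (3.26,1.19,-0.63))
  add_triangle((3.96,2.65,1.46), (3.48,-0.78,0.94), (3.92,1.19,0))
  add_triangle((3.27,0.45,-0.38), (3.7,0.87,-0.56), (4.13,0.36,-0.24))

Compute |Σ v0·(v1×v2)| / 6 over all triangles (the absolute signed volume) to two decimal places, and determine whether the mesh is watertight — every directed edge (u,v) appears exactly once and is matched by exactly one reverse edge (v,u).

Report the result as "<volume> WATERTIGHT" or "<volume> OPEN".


Per-triangle v0·(v1×v2)/6:
  t1: +0.0620
  t2: -0.0590
  t3: -0.0295
  t4: +0.5237
  t5: +1.1294
  t6: +0.1784
  t7: +0.3319
  t8: +0.3250
  t9: -1.0754
  t10: +0.0448
  t11: -0.0643
  t12: +0.3705
  t13: -0.6378
  t14: +0.9389
  t15: +0.3361
  t16: -0.0533
  t17: -0.1982
  t18: -0.1093
  t19: +0.0513
  t20: -0.0031
  t21: +0.2873
  t22: +1.4832
  t23: -1.4012
  t24: -0.5395
  t25: -0.1243
  t26: +2.2212
  t27: +0.6410
  t28: +1.4133
  t29: +0.9190
  t30: -0.0924
  t31: +0.4654
  t32: +2.1542
  t33: +4.6212
  t34: -0.7914
  t35: -0.8600
  t36: +1.0302
  t37: -0.2920
  t38: +0.0705
  t39: +2.4288
  t40: -0.0969
  t41: +2.6409
  t42: +0.0324
Σ = +18.2730 → |volume| = 18.27

Directed edges: 126 total, each appears once with its reverse present → watertight.

18.27 WATERTIGHT
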